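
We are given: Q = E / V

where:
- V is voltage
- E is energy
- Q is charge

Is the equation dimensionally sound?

Yes

V (voltage) has dimensions [I^-1 L^2 M T^-3].
E (energy) has dimensions [L^2 M T^-2].
Q (charge) has dimensions [I T].

Left side: [I T]
Right side: [I T]

Both sides have the same dimensions, so the equation is dimensionally consistent.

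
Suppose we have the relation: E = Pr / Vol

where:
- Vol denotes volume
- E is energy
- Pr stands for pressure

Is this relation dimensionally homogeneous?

No

Vol (volume) has dimensions [L^3].
E (energy) has dimensions [L^2 M T^-2].
Pr (pressure) has dimensions [L^-1 M T^-2].

Left side: [L^2 M T^-2]
Right side: [L^-4 M T^-2]

The two sides have different dimensions, so the equation is NOT dimensionally consistent.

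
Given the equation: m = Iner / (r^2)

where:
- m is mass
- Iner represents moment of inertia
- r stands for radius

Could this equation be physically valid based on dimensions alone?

Yes

m (mass) has dimensions [M].
Iner (moment of inertia) has dimensions [L^2 M].
r (radius) has dimensions [L].

Left side: [M]
Right side: [M]

Both sides have the same dimensions, so the equation is dimensionally consistent.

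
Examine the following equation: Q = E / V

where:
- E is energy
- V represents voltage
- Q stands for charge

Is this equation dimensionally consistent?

Yes

E (energy) has dimensions [L^2 M T^-2].
V (voltage) has dimensions [I^-1 L^2 M T^-3].
Q (charge) has dimensions [I T].

Left side: [I T]
Right side: [I T]

Both sides have the same dimensions, so the equation is dimensionally consistent.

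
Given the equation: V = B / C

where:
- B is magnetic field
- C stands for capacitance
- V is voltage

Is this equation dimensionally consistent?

No

B (magnetic field) has dimensions [I^-1 M T^-2].
C (capacitance) has dimensions [I^2 L^-2 M^-1 T^4].
V (voltage) has dimensions [I^-1 L^2 M T^-3].

Left side: [I^-1 L^2 M T^-3]
Right side: [I^-3 L^2 M^2 T^-6]

The two sides have different dimensions, so the equation is NOT dimensionally consistent.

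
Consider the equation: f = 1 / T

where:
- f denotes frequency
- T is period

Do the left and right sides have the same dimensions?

Yes

f (frequency) has dimensions [T^-1].
T (period) has dimensions [T].

Left side: [T^-1]
Right side: [T^-1]

Both sides have the same dimensions, so the equation is dimensionally consistent.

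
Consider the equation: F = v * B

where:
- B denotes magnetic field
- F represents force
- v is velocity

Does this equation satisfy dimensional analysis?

No

B (magnetic field) has dimensions [I^-1 M T^-2].
F (force) has dimensions [L M T^-2].
v (velocity) has dimensions [L T^-1].

Left side: [L M T^-2]
Right side: [I^-1 L M T^-3]

The two sides have different dimensions, so the equation is NOT dimensionally consistent.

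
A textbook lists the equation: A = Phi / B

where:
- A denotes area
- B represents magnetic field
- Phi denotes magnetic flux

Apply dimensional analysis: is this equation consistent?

Yes

A (area) has dimensions [L^2].
B (magnetic field) has dimensions [I^-1 M T^-2].
Phi (magnetic flux) has dimensions [I^-1 L^2 M T^-2].

Left side: [L^2]
Right side: [L^2]

Both sides have the same dimensions, so the equation is dimensionally consistent.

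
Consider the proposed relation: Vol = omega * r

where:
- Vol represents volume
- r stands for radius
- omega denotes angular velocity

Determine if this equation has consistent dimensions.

No

Vol (volume) has dimensions [L^3].
r (radius) has dimensions [L].
omega (angular velocity) has dimensions [T^-1].

Left side: [L^3]
Right side: [L T^-1]

The two sides have different dimensions, so the equation is NOT dimensionally consistent.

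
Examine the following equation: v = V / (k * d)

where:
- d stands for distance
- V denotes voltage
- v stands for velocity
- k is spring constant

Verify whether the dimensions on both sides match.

No

d (distance) has dimensions [L].
V (voltage) has dimensions [I^-1 L^2 M T^-3].
v (velocity) has dimensions [L T^-1].
k (spring constant) has dimensions [M T^-2].

Left side: [L T^-1]
Right side: [I^-1 L T^-1]

The two sides have different dimensions, so the equation is NOT dimensionally consistent.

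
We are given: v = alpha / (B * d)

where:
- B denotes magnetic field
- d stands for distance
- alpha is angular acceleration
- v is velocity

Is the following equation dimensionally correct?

No

B (magnetic field) has dimensions [I^-1 M T^-2].
d (distance) has dimensions [L].
alpha (angular acceleration) has dimensions [T^-2].
v (velocity) has dimensions [L T^-1].

Left side: [L T^-1]
Right side: [I L^-1 M^-1]

The two sides have different dimensions, so the equation is NOT dimensionally consistent.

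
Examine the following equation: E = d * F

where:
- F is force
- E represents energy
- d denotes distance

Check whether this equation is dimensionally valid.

Yes

F (force) has dimensions [L M T^-2].
E (energy) has dimensions [L^2 M T^-2].
d (distance) has dimensions [L].

Left side: [L^2 M T^-2]
Right side: [L^2 M T^-2]

Both sides have the same dimensions, so the equation is dimensionally consistent.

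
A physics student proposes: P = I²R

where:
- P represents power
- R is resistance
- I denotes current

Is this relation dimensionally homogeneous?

Yes

P (power) has dimensions [L^2 M T^-3].
R (resistance) has dimensions [I^-2 L^2 M T^-3].
I (current) has dimensions [I].

Left side: [L^2 M T^-3]
Right side: [L^2 M T^-3]

Both sides have the same dimensions, so the equation is dimensionally consistent.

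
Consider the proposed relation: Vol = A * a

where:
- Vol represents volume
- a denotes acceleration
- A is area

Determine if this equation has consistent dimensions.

No

Vol (volume) has dimensions [L^3].
a (acceleration) has dimensions [L T^-2].
A (area) has dimensions [L^2].

Left side: [L^3]
Right side: [L^3 T^-2]

The two sides have different dimensions, so the equation is NOT dimensionally consistent.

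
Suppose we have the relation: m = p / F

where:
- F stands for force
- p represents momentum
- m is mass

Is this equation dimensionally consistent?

No

F (force) has dimensions [L M T^-2].
p (momentum) has dimensions [L M T^-1].
m (mass) has dimensions [M].

Left side: [M]
Right side: [T]

The two sides have different dimensions, so the equation is NOT dimensionally consistent.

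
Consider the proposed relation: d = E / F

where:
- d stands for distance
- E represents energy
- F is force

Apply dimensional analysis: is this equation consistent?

Yes

d (distance) has dimensions [L].
E (energy) has dimensions [L^2 M T^-2].
F (force) has dimensions [L M T^-2].

Left side: [L]
Right side: [L]

Both sides have the same dimensions, so the equation is dimensionally consistent.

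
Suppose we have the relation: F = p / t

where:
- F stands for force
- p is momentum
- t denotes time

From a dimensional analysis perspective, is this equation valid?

Yes

F (force) has dimensions [L M T^-2].
p (momentum) has dimensions [L M T^-1].
t (time) has dimensions [T].

Left side: [L M T^-2]
Right side: [L M T^-2]

Both sides have the same dimensions, so the equation is dimensionally consistent.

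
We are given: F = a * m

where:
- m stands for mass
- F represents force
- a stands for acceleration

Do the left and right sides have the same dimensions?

Yes

m (mass) has dimensions [M].
F (force) has dimensions [L M T^-2].
a (acceleration) has dimensions [L T^-2].

Left side: [L M T^-2]
Right side: [L M T^-2]

Both sides have the same dimensions, so the equation is dimensionally consistent.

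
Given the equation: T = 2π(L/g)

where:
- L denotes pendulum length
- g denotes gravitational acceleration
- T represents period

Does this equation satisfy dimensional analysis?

No

L (pendulum length) has dimensions [L].
g (gravitational acceleration) has dimensions [L T^-2].
T (period) has dimensions [T].

Left side: [T]
Right side: [T^2]

The two sides have different dimensions, so the equation is NOT dimensionally consistent.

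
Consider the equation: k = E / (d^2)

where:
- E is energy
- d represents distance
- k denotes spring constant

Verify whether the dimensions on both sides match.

Yes

E (energy) has dimensions [L^2 M T^-2].
d (distance) has dimensions [L].
k (spring constant) has dimensions [M T^-2].

Left side: [M T^-2]
Right side: [M T^-2]

Both sides have the same dimensions, so the equation is dimensionally consistent.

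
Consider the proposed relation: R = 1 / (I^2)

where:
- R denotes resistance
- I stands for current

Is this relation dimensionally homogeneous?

No

R (resistance) has dimensions [I^-2 L^2 M T^-3].
I (current) has dimensions [I].

Left side: [I^-2 L^2 M T^-3]
Right side: [I^-2]

The two sides have different dimensions, so the equation is NOT dimensionally consistent.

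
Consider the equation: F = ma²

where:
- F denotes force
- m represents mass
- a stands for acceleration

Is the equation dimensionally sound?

No

F (force) has dimensions [L M T^-2].
m (mass) has dimensions [M].
a (acceleration) has dimensions [L T^-2].

Left side: [L M T^-2]
Right side: [L^2 M T^-4]

The two sides have different dimensions, so the equation is NOT dimensionally consistent.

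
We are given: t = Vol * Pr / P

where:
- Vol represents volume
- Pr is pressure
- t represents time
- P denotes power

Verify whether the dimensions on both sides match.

Yes

Vol (volume) has dimensions [L^3].
Pr (pressure) has dimensions [L^-1 M T^-2].
t (time) has dimensions [T].
P (power) has dimensions [L^2 M T^-3].

Left side: [T]
Right side: [T]

Both sides have the same dimensions, so the equation is dimensionally consistent.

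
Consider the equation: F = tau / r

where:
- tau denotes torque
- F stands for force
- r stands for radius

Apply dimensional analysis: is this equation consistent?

Yes

tau (torque) has dimensions [L^2 M T^-2].
F (force) has dimensions [L M T^-2].
r (radius) has dimensions [L].

Left side: [L M T^-2]
Right side: [L M T^-2]

Both sides have the same dimensions, so the equation is dimensionally consistent.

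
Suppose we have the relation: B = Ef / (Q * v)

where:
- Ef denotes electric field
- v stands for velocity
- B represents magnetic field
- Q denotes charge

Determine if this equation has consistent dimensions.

No

Ef (electric field) has dimensions [I^-1 L M T^-3].
v (velocity) has dimensions [L T^-1].
B (magnetic field) has dimensions [I^-1 M T^-2].
Q (charge) has dimensions [I T].

Left side: [I^-1 M T^-2]
Right side: [I^-2 M T^-3]

The two sides have different dimensions, so the equation is NOT dimensionally consistent.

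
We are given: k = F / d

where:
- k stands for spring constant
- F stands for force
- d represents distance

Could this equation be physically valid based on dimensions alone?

Yes

k (spring constant) has dimensions [M T^-2].
F (force) has dimensions [L M T^-2].
d (distance) has dimensions [L].

Left side: [M T^-2]
Right side: [M T^-2]

Both sides have the same dimensions, so the equation is dimensionally consistent.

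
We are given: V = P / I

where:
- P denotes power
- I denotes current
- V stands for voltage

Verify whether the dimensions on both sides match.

Yes

P (power) has dimensions [L^2 M T^-3].
I (current) has dimensions [I].
V (voltage) has dimensions [I^-1 L^2 M T^-3].

Left side: [I^-1 L^2 M T^-3]
Right side: [I^-1 L^2 M T^-3]

Both sides have the same dimensions, so the equation is dimensionally consistent.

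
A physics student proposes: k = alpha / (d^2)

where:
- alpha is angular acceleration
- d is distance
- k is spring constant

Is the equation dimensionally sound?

No

alpha (angular acceleration) has dimensions [T^-2].
d (distance) has dimensions [L].
k (spring constant) has dimensions [M T^-2].

Left side: [M T^-2]
Right side: [L^-2 T^-2]

The two sides have different dimensions, so the equation is NOT dimensionally consistent.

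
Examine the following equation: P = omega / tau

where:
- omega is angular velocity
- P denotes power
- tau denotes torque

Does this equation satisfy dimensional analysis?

No

omega (angular velocity) has dimensions [T^-1].
P (power) has dimensions [L^2 M T^-3].
tau (torque) has dimensions [L^2 M T^-2].

Left side: [L^2 M T^-3]
Right side: [L^-2 M^-1 T]

The two sides have different dimensions, so the equation is NOT dimensionally consistent.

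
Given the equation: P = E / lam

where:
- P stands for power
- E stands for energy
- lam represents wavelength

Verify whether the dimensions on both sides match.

No

P (power) has dimensions [L^2 M T^-3].
E (energy) has dimensions [L^2 M T^-2].
lam (wavelength) has dimensions [L].

Left side: [L^2 M T^-3]
Right side: [L M T^-2]

The two sides have different dimensions, so the equation is NOT dimensionally consistent.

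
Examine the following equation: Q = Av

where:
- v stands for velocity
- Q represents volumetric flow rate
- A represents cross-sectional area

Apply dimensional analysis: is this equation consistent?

Yes

v (velocity) has dimensions [L T^-1].
Q (volumetric flow rate) has dimensions [L^3 T^-1].
A (cross-sectional area) has dimensions [L^2].

Left side: [L^3 T^-1]
Right side: [L^3 T^-1]

Both sides have the same dimensions, so the equation is dimensionally consistent.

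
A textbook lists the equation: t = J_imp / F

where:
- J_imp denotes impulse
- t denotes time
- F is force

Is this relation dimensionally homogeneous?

Yes

J_imp (impulse) has dimensions [L M T^-1].
t (time) has dimensions [T].
F (force) has dimensions [L M T^-2].

Left side: [T]
Right side: [T]

Both sides have the same dimensions, so the equation is dimensionally consistent.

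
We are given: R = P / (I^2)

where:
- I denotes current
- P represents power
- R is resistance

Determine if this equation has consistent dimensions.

Yes

I (current) has dimensions [I].
P (power) has dimensions [L^2 M T^-3].
R (resistance) has dimensions [I^-2 L^2 M T^-3].

Left side: [I^-2 L^2 M T^-3]
Right side: [I^-2 L^2 M T^-3]

Both sides have the same dimensions, so the equation is dimensionally consistent.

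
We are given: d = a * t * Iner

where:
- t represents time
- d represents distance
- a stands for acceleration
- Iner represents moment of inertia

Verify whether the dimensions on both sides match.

No

t (time) has dimensions [T].
d (distance) has dimensions [L].
a (acceleration) has dimensions [L T^-2].
Iner (moment of inertia) has dimensions [L^2 M].

Left side: [L]
Right side: [L^3 M T^-1]

The two sides have different dimensions, so the equation is NOT dimensionally consistent.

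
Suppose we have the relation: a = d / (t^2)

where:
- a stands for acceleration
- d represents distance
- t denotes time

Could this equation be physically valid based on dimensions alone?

Yes

a (acceleration) has dimensions [L T^-2].
d (distance) has dimensions [L].
t (time) has dimensions [T].

Left side: [L T^-2]
Right side: [L T^-2]

Both sides have the same dimensions, so the equation is dimensionally consistent.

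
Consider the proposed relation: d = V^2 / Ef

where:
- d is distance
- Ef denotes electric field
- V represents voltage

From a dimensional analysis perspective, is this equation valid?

No

d (distance) has dimensions [L].
Ef (electric field) has dimensions [I^-1 L M T^-3].
V (voltage) has dimensions [I^-1 L^2 M T^-3].

Left side: [L]
Right side: [I^-1 L^3 M T^-3]

The two sides have different dimensions, so the equation is NOT dimensionally consistent.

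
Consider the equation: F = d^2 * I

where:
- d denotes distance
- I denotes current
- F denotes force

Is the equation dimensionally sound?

No

d (distance) has dimensions [L].
I (current) has dimensions [I].
F (force) has dimensions [L M T^-2].

Left side: [L M T^-2]
Right side: [I L^2]

The two sides have different dimensions, so the equation is NOT dimensionally consistent.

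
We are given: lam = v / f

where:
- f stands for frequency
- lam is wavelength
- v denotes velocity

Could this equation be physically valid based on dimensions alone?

Yes

f (frequency) has dimensions [T^-1].
lam (wavelength) has dimensions [L].
v (velocity) has dimensions [L T^-1].

Left side: [L]
Right side: [L]

Both sides have the same dimensions, so the equation is dimensionally consistent.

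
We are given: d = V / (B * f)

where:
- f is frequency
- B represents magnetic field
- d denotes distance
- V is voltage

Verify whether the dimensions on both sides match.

No

f (frequency) has dimensions [T^-1].
B (magnetic field) has dimensions [I^-1 M T^-2].
d (distance) has dimensions [L].
V (voltage) has dimensions [I^-1 L^2 M T^-3].

Left side: [L]
Right side: [L^2]

The two sides have different dimensions, so the equation is NOT dimensionally consistent.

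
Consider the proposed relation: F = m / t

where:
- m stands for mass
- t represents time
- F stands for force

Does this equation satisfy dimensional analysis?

No

m (mass) has dimensions [M].
t (time) has dimensions [T].
F (force) has dimensions [L M T^-2].

Left side: [L M T^-2]
Right side: [M T^-1]

The two sides have different dimensions, so the equation is NOT dimensionally consistent.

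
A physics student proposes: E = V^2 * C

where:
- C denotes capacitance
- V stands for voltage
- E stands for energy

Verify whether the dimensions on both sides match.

Yes

C (capacitance) has dimensions [I^2 L^-2 M^-1 T^4].
V (voltage) has dimensions [I^-1 L^2 M T^-3].
E (energy) has dimensions [L^2 M T^-2].

Left side: [L^2 M T^-2]
Right side: [L^2 M T^-2]

Both sides have the same dimensions, so the equation is dimensionally consistent.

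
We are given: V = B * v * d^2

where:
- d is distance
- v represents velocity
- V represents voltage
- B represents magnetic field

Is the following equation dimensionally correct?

No

d (distance) has dimensions [L].
v (velocity) has dimensions [L T^-1].
V (voltage) has dimensions [I^-1 L^2 M T^-3].
B (magnetic field) has dimensions [I^-1 M T^-2].

Left side: [I^-1 L^2 M T^-3]
Right side: [I^-1 L^3 M T^-3]

The two sides have different dimensions, so the equation is NOT dimensionally consistent.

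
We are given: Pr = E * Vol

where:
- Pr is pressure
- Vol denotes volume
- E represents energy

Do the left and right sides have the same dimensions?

No

Pr (pressure) has dimensions [L^-1 M T^-2].
Vol (volume) has dimensions [L^3].
E (energy) has dimensions [L^2 M T^-2].

Left side: [L^-1 M T^-2]
Right side: [L^5 M T^-2]

The two sides have different dimensions, so the equation is NOT dimensionally consistent.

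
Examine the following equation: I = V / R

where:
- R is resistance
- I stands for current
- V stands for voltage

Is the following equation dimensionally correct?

Yes

R (resistance) has dimensions [I^-2 L^2 M T^-3].
I (current) has dimensions [I].
V (voltage) has dimensions [I^-1 L^2 M T^-3].

Left side: [I]
Right side: [I]

Both sides have the same dimensions, so the equation is dimensionally consistent.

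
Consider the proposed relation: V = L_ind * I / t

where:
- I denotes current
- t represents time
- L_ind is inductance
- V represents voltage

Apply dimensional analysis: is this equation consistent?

Yes

I (current) has dimensions [I].
t (time) has dimensions [T].
L_ind (inductance) has dimensions [I^-2 L^2 M T^-2].
V (voltage) has dimensions [I^-1 L^2 M T^-3].

Left side: [I^-1 L^2 M T^-3]
Right side: [I^-1 L^2 M T^-3]

Both sides have the same dimensions, so the equation is dimensionally consistent.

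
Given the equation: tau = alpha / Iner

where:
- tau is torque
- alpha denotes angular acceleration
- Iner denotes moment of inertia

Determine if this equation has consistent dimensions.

No

tau (torque) has dimensions [L^2 M T^-2].
alpha (angular acceleration) has dimensions [T^-2].
Iner (moment of inertia) has dimensions [L^2 M].

Left side: [L^2 M T^-2]
Right side: [L^-2 M^-1 T^-2]

The two sides have different dimensions, so the equation is NOT dimensionally consistent.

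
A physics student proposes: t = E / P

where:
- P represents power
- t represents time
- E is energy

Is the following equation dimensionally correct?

Yes

P (power) has dimensions [L^2 M T^-3].
t (time) has dimensions [T].
E (energy) has dimensions [L^2 M T^-2].

Left side: [T]
Right side: [T]

Both sides have the same dimensions, so the equation is dimensionally consistent.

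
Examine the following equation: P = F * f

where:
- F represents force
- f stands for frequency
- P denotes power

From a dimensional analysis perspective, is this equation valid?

No

F (force) has dimensions [L M T^-2].
f (frequency) has dimensions [T^-1].
P (power) has dimensions [L^2 M T^-3].

Left side: [L^2 M T^-3]
Right side: [L M T^-3]

The two sides have different dimensions, so the equation is NOT dimensionally consistent.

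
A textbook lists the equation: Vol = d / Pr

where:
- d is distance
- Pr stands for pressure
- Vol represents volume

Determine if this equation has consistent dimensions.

No

d (distance) has dimensions [L].
Pr (pressure) has dimensions [L^-1 M T^-2].
Vol (volume) has dimensions [L^3].

Left side: [L^3]
Right side: [L^2 M^-1 T^2]

The two sides have different dimensions, so the equation is NOT dimensionally consistent.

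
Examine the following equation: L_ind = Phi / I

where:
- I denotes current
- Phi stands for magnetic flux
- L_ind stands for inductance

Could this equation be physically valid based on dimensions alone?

Yes

I (current) has dimensions [I].
Phi (magnetic flux) has dimensions [I^-1 L^2 M T^-2].
L_ind (inductance) has dimensions [I^-2 L^2 M T^-2].

Left side: [I^-2 L^2 M T^-2]
Right side: [I^-2 L^2 M T^-2]

Both sides have the same dimensions, so the equation is dimensionally consistent.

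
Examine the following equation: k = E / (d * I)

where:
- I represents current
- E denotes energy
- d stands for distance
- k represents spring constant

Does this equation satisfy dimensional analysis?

No

I (current) has dimensions [I].
E (energy) has dimensions [L^2 M T^-2].
d (distance) has dimensions [L].
k (spring constant) has dimensions [M T^-2].

Left side: [M T^-2]
Right side: [I^-1 L M T^-2]

The two sides have different dimensions, so the equation is NOT dimensionally consistent.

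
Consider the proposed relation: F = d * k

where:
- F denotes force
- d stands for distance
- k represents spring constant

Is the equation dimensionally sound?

Yes

F (force) has dimensions [L M T^-2].
d (distance) has dimensions [L].
k (spring constant) has dimensions [M T^-2].

Left side: [L M T^-2]
Right side: [L M T^-2]

Both sides have the same dimensions, so the equation is dimensionally consistent.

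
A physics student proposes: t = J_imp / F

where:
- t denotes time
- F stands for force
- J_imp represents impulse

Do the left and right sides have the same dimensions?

Yes

t (time) has dimensions [T].
F (force) has dimensions [L M T^-2].
J_imp (impulse) has dimensions [L M T^-1].

Left side: [T]
Right side: [T]

Both sides have the same dimensions, so the equation is dimensionally consistent.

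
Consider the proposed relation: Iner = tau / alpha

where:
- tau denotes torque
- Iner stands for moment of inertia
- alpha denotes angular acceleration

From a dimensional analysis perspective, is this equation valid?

Yes

tau (torque) has dimensions [L^2 M T^-2].
Iner (moment of inertia) has dimensions [L^2 M].
alpha (angular acceleration) has dimensions [T^-2].

Left side: [L^2 M]
Right side: [L^2 M]

Both sides have the same dimensions, so the equation is dimensionally consistent.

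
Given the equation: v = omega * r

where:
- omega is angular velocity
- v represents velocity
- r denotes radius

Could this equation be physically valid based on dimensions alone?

Yes

omega (angular velocity) has dimensions [T^-1].
v (velocity) has dimensions [L T^-1].
r (radius) has dimensions [L].

Left side: [L T^-1]
Right side: [L T^-1]

Both sides have the same dimensions, so the equation is dimensionally consistent.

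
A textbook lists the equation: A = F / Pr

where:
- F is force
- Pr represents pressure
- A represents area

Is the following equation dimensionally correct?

Yes

F (force) has dimensions [L M T^-2].
Pr (pressure) has dimensions [L^-1 M T^-2].
A (area) has dimensions [L^2].

Left side: [L^2]
Right side: [L^2]

Both sides have the same dimensions, so the equation is dimensionally consistent.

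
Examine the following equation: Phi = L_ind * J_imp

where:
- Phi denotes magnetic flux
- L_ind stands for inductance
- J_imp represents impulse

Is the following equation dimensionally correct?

No

Phi (magnetic flux) has dimensions [I^-1 L^2 M T^-2].
L_ind (inductance) has dimensions [I^-2 L^2 M T^-2].
J_imp (impulse) has dimensions [L M T^-1].

Left side: [I^-1 L^2 M T^-2]
Right side: [I^-2 L^3 M^2 T^-3]

The two sides have different dimensions, so the equation is NOT dimensionally consistent.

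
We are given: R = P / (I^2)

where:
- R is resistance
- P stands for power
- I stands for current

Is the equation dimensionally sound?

Yes

R (resistance) has dimensions [I^-2 L^2 M T^-3].
P (power) has dimensions [L^2 M T^-3].
I (current) has dimensions [I].

Left side: [I^-2 L^2 M T^-3]
Right side: [I^-2 L^2 M T^-3]

Both sides have the same dimensions, so the equation is dimensionally consistent.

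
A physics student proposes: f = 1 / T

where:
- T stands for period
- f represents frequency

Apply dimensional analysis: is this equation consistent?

Yes

T (period) has dimensions [T].
f (frequency) has dimensions [T^-1].

Left side: [T^-1]
Right side: [T^-1]

Both sides have the same dimensions, so the equation is dimensionally consistent.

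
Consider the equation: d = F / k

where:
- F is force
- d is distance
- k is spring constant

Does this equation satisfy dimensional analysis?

Yes

F (force) has dimensions [L M T^-2].
d (distance) has dimensions [L].
k (spring constant) has dimensions [M T^-2].

Left side: [L]
Right side: [L]

Both sides have the same dimensions, so the equation is dimensionally consistent.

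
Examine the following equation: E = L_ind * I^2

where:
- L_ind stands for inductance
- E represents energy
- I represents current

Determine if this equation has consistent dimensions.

Yes

L_ind (inductance) has dimensions [I^-2 L^2 M T^-2].
E (energy) has dimensions [L^2 M T^-2].
I (current) has dimensions [I].

Left side: [L^2 M T^-2]
Right side: [L^2 M T^-2]

Both sides have the same dimensions, so the equation is dimensionally consistent.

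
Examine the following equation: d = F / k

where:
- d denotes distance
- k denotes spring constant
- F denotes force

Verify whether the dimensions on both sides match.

Yes

d (distance) has dimensions [L].
k (spring constant) has dimensions [M T^-2].
F (force) has dimensions [L M T^-2].

Left side: [L]
Right side: [L]

Both sides have the same dimensions, so the equation is dimensionally consistent.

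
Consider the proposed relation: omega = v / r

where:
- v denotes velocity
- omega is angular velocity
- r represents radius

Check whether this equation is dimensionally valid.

Yes

v (velocity) has dimensions [L T^-1].
omega (angular velocity) has dimensions [T^-1].
r (radius) has dimensions [L].

Left side: [T^-1]
Right side: [T^-1]

Both sides have the same dimensions, so the equation is dimensionally consistent.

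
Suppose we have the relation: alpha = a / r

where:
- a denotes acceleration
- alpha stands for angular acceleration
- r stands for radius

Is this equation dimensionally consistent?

Yes

a (acceleration) has dimensions [L T^-2].
alpha (angular acceleration) has dimensions [T^-2].
r (radius) has dimensions [L].

Left side: [T^-2]
Right side: [T^-2]

Both sides have the same dimensions, so the equation is dimensionally consistent.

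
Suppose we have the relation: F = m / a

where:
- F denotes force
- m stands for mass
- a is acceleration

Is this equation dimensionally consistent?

No

F (force) has dimensions [L M T^-2].
m (mass) has dimensions [M].
a (acceleration) has dimensions [L T^-2].

Left side: [L M T^-2]
Right side: [L^-1 M T^2]

The two sides have different dimensions, so the equation is NOT dimensionally consistent.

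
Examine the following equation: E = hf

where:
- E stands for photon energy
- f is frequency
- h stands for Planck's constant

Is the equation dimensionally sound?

Yes

E (photon energy) has dimensions [L^2 M T^-2].
f (frequency) has dimensions [T^-1].
h (Planck's constant) has dimensions [L^2 M T^-1].

Left side: [L^2 M T^-2]
Right side: [L^2 M T^-2]

Both sides have the same dimensions, so the equation is dimensionally consistent.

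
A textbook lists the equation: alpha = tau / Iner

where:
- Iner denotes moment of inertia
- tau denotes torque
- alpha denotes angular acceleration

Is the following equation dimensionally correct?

Yes

Iner (moment of inertia) has dimensions [L^2 M].
tau (torque) has dimensions [L^2 M T^-2].
alpha (angular acceleration) has dimensions [T^-2].

Left side: [T^-2]
Right side: [T^-2]

Both sides have the same dimensions, so the equation is dimensionally consistent.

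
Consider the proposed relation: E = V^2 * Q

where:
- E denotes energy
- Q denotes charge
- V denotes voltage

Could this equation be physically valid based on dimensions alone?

No

E (energy) has dimensions [L^2 M T^-2].
Q (charge) has dimensions [I T].
V (voltage) has dimensions [I^-1 L^2 M T^-3].

Left side: [L^2 M T^-2]
Right side: [I^-1 L^4 M^2 T^-5]

The two sides have different dimensions, so the equation is NOT dimensionally consistent.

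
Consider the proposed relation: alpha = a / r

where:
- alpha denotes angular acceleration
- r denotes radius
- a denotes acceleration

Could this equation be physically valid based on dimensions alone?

Yes

alpha (angular acceleration) has dimensions [T^-2].
r (radius) has dimensions [L].
a (acceleration) has dimensions [L T^-2].

Left side: [T^-2]
Right side: [T^-2]

Both sides have the same dimensions, so the equation is dimensionally consistent.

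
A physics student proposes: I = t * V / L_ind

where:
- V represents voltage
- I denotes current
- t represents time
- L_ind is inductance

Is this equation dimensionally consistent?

Yes

V (voltage) has dimensions [I^-1 L^2 M T^-3].
I (current) has dimensions [I].
t (time) has dimensions [T].
L_ind (inductance) has dimensions [I^-2 L^2 M T^-2].

Left side: [I]
Right side: [I]

Both sides have the same dimensions, so the equation is dimensionally consistent.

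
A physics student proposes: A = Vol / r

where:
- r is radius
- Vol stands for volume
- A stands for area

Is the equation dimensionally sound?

Yes

r (radius) has dimensions [L].
Vol (volume) has dimensions [L^3].
A (area) has dimensions [L^2].

Left side: [L^2]
Right side: [L^2]

Both sides have the same dimensions, so the equation is dimensionally consistent.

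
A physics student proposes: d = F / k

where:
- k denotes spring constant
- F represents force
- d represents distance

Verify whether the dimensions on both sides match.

Yes

k (spring constant) has dimensions [M T^-2].
F (force) has dimensions [L M T^-2].
d (distance) has dimensions [L].

Left side: [L]
Right side: [L]

Both sides have the same dimensions, so the equation is dimensionally consistent.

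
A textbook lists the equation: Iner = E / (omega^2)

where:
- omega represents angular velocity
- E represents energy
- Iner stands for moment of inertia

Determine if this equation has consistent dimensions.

Yes

omega (angular velocity) has dimensions [T^-1].
E (energy) has dimensions [L^2 M T^-2].
Iner (moment of inertia) has dimensions [L^2 M].

Left side: [L^2 M]
Right side: [L^2 M]

Both sides have the same dimensions, so the equation is dimensionally consistent.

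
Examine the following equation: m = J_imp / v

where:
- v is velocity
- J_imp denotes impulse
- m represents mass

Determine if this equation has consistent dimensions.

Yes

v (velocity) has dimensions [L T^-1].
J_imp (impulse) has dimensions [L M T^-1].
m (mass) has dimensions [M].

Left side: [M]
Right side: [M]

Both sides have the same dimensions, so the equation is dimensionally consistent.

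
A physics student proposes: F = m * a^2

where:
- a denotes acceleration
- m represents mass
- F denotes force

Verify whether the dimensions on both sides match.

No

a (acceleration) has dimensions [L T^-2].
m (mass) has dimensions [M].
F (force) has dimensions [L M T^-2].

Left side: [L M T^-2]
Right side: [L^2 M T^-4]

The two sides have different dimensions, so the equation is NOT dimensionally consistent.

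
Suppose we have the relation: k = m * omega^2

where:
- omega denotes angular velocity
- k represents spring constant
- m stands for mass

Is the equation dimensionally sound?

Yes

omega (angular velocity) has dimensions [T^-1].
k (spring constant) has dimensions [M T^-2].
m (mass) has dimensions [M].

Left side: [M T^-2]
Right side: [M T^-2]

Both sides have the same dimensions, so the equation is dimensionally consistent.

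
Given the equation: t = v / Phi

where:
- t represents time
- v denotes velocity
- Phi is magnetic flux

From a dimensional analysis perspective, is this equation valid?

No

t (time) has dimensions [T].
v (velocity) has dimensions [L T^-1].
Phi (magnetic flux) has dimensions [I^-1 L^2 M T^-2].

Left side: [T]
Right side: [I L^-1 M^-1 T]

The two sides have different dimensions, so the equation is NOT dimensionally consistent.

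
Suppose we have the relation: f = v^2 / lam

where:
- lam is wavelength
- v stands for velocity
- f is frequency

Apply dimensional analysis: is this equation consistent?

No

lam (wavelength) has dimensions [L].
v (velocity) has dimensions [L T^-1].
f (frequency) has dimensions [T^-1].

Left side: [T^-1]
Right side: [L T^-2]

The two sides have different dimensions, so the equation is NOT dimensionally consistent.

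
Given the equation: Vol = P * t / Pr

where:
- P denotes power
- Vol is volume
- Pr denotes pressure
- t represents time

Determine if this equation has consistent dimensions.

Yes

P (power) has dimensions [L^2 M T^-3].
Vol (volume) has dimensions [L^3].
Pr (pressure) has dimensions [L^-1 M T^-2].
t (time) has dimensions [T].

Left side: [L^3]
Right side: [L^3]

Both sides have the same dimensions, so the equation is dimensionally consistent.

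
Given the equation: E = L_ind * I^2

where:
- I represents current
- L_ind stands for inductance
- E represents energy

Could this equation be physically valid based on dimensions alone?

Yes

I (current) has dimensions [I].
L_ind (inductance) has dimensions [I^-2 L^2 M T^-2].
E (energy) has dimensions [L^2 M T^-2].

Left side: [L^2 M T^-2]
Right side: [L^2 M T^-2]

Both sides have the same dimensions, so the equation is dimensionally consistent.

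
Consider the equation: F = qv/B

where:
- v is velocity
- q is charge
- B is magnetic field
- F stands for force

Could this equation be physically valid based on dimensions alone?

No

v (velocity) has dimensions [L T^-1].
q (charge) has dimensions [I T].
B (magnetic field) has dimensions [I^-1 M T^-2].
F (force) has dimensions [L M T^-2].

Left side: [L M T^-2]
Right side: [I^2 L M^-1 T^2]

The two sides have different dimensions, so the equation is NOT dimensionally consistent.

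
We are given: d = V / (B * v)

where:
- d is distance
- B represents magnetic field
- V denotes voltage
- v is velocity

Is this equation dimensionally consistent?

Yes

d (distance) has dimensions [L].
B (magnetic field) has dimensions [I^-1 M T^-2].
V (voltage) has dimensions [I^-1 L^2 M T^-3].
v (velocity) has dimensions [L T^-1].

Left side: [L]
Right side: [L]

Both sides have the same dimensions, so the equation is dimensionally consistent.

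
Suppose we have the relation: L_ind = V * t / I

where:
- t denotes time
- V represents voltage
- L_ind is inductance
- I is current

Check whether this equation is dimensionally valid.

Yes

t (time) has dimensions [T].
V (voltage) has dimensions [I^-1 L^2 M T^-3].
L_ind (inductance) has dimensions [I^-2 L^2 M T^-2].
I (current) has dimensions [I].

Left side: [I^-2 L^2 M T^-2]
Right side: [I^-2 L^2 M T^-2]

Both sides have the same dimensions, so the equation is dimensionally consistent.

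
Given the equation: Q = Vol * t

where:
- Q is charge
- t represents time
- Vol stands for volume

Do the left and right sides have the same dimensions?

No

Q (charge) has dimensions [I T].
t (time) has dimensions [T].
Vol (volume) has dimensions [L^3].

Left side: [I T]
Right side: [L^3 T]

The two sides have different dimensions, so the equation is NOT dimensionally consistent.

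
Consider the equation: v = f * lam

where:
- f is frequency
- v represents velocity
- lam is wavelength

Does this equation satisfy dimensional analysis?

Yes

f (frequency) has dimensions [T^-1].
v (velocity) has dimensions [L T^-1].
lam (wavelength) has dimensions [L].

Left side: [L T^-1]
Right side: [L T^-1]

Both sides have the same dimensions, so the equation is dimensionally consistent.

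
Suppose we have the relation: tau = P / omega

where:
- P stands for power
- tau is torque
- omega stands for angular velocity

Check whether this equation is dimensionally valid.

Yes

P (power) has dimensions [L^2 M T^-3].
tau (torque) has dimensions [L^2 M T^-2].
omega (angular velocity) has dimensions [T^-1].

Left side: [L^2 M T^-2]
Right side: [L^2 M T^-2]

Both sides have the same dimensions, so the equation is dimensionally consistent.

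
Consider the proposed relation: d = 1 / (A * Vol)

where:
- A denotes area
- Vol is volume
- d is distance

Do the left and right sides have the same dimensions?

No

A (area) has dimensions [L^2].
Vol (volume) has dimensions [L^3].
d (distance) has dimensions [L].

Left side: [L]
Right side: [L^-5]

The two sides have different dimensions, so the equation is NOT dimensionally consistent.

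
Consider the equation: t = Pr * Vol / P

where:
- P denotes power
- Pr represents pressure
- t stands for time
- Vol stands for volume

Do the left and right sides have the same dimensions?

Yes

P (power) has dimensions [L^2 M T^-3].
Pr (pressure) has dimensions [L^-1 M T^-2].
t (time) has dimensions [T].
Vol (volume) has dimensions [L^3].

Left side: [T]
Right side: [T]

Both sides have the same dimensions, so the equation is dimensionally consistent.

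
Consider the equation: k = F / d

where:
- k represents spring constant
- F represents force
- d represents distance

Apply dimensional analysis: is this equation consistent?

Yes

k (spring constant) has dimensions [M T^-2].
F (force) has dimensions [L M T^-2].
d (distance) has dimensions [L].

Left side: [M T^-2]
Right side: [M T^-2]

Both sides have the same dimensions, so the equation is dimensionally consistent.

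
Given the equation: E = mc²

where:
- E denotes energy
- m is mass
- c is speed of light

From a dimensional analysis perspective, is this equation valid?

Yes

E (energy) has dimensions [L^2 M T^-2].
m (mass) has dimensions [M].
c (speed of light) has dimensions [L T^-1].

Left side: [L^2 M T^-2]
Right side: [L^2 M T^-2]

Both sides have the same dimensions, so the equation is dimensionally consistent.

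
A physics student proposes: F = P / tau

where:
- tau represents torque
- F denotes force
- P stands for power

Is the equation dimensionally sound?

No

tau (torque) has dimensions [L^2 M T^-2].
F (force) has dimensions [L M T^-2].
P (power) has dimensions [L^2 M T^-3].

Left side: [L M T^-2]
Right side: [T^-1]

The two sides have different dimensions, so the equation is NOT dimensionally consistent.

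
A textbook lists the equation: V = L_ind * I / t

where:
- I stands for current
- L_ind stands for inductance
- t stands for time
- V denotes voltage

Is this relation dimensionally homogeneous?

Yes

I (current) has dimensions [I].
L_ind (inductance) has dimensions [I^-2 L^2 M T^-2].
t (time) has dimensions [T].
V (voltage) has dimensions [I^-1 L^2 M T^-3].

Left side: [I^-1 L^2 M T^-3]
Right side: [I^-1 L^2 M T^-3]

Both sides have the same dimensions, so the equation is dimensionally consistent.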